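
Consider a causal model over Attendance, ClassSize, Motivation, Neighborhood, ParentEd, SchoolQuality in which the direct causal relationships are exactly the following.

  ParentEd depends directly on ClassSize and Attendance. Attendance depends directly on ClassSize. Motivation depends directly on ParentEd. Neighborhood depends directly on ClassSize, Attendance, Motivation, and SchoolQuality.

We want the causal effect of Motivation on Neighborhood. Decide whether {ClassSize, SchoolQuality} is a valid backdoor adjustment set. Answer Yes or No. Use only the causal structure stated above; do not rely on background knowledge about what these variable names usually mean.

Backdoor paths from Motivation to Neighborhood (paths whose first edge points into Motivation):
  P1: Motivation <- ParentEd <- ClassSize -> Attendance -> Neighborhood
  P2: Motivation <- ParentEd <- ClassSize -> Neighborhood
  P3: Motivation <- ParentEd <- Attendance <- ClassSize -> Neighborhood
  P4: Motivation <- ParentEd <- Attendance -> Neighborhood
Condition 1 (no descendant of Motivation in the set): holds — descendants of Motivation are {Neighborhood}; none are in {ClassSize, SchoolQuality}.
Condition 2 (every backdoor path blocked by {ClassSize, SchoolQuality}):
  P1: blocked at fork node ClassSize ∈ conditioning set.
  P2: blocked at fork node ClassSize ∈ conditioning set.
  P3: blocked at fork node ClassSize ∈ conditioning set.
  P4: open — no interior node is in the conditioning set.
{ClassSize, SchoolQuality} does not satisfy the backdoor criterion.

No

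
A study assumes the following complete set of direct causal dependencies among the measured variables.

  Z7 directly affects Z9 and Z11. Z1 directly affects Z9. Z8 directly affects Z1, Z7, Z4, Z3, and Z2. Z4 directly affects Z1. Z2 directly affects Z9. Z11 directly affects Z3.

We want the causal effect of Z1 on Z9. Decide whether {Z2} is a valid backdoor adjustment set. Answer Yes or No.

Backdoor paths from Z1 to Z9 (paths whose first edge points into Z1):
  P1: Z1 <- Z8 -> Z7 -> Z9
  P2: Z1 <- Z8 -> Z2 -> Z9
  P3: Z1 <- Z8 -> Z3 <- Z11 <- Z7 -> Z9
  P4: Z1 <- Z4 <- Z8 -> Z7 -> Z9
  P5: Z1 <- Z4 <- Z8 -> Z2 -> Z9
  P6: Z1 <- Z4 <- Z8 -> Z3 <- Z11 <- Z7 -> Z9
Condition 1 (no descendant of Z1 in the set): holds — descendants of Z1 are {Z9}; none are in {Z2}.
Condition 2 (every backdoor path blocked by {Z2}):
  P1: open — no interior node is in the conditioning set.
  P2: blocked at chain node Z2 ∈ conditioning set.
  P3: blocked at collider Z3 (neither it nor any descendant is in the conditioning set).
  P4: open — no interior node is in the conditioning set.
  P5: blocked at chain node Z2 ∈ conditioning set.
  P6: blocked at collider Z3 (neither it nor any descendant is in the conditioning set).
{Z2} does not satisfy the backdoor criterion.

No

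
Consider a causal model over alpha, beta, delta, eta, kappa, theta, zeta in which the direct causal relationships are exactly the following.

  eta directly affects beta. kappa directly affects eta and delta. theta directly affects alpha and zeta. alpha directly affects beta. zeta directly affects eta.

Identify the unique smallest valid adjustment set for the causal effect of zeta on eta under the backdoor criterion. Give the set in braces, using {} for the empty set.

{}

Variables eligible for adjustment (non-descendants of zeta, excluding zeta and eta): {alpha, delta, kappa, theta}.
Backdoor paths from zeta to eta:
  P1: zeta <- theta -> alpha -> beta <- eta
Each backdoor path contains an unconditioned collider, so every path is already blocked with the empty conditioning set:
  P1: blocked at collider beta (neither it nor any descendant is in the conditioning set).
The empty set is therefore the unique smallest valid set.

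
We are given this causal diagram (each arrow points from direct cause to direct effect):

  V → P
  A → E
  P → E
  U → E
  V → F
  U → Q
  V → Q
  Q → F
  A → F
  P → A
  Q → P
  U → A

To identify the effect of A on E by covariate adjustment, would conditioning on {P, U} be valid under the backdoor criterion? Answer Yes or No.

Yes

Backdoor paths from A to E (paths whose first edge points into A):
  P1: A <- U -> Q <- V -> P -> E
  P2: A <- U -> Q -> P -> E
  P3: A <- U -> Q -> F <- V -> P -> E
  P4: A <- U -> E
  P5: A <- P <- V -> Q <- U -> E
  P6: A <- P <- V -> F <- Q <- U -> E
  P7: A <- P <- Q <- U -> E
  P8: A <- P -> E
Condition 1 (no descendant of A in the set): holds — descendants of A are {E, F}; none are in {P, U}.
Condition 2 (every backdoor path blocked by {P, U}):
  P1: blocked at fork node U ∈ conditioning set.
  P2: blocked at fork node U ∈ conditioning set.
  P3: blocked at fork node U ∈ conditioning set.
  P4: blocked at fork node U ∈ conditioning set.
  P5: blocked at chain node P ∈ conditioning set.
  P6: blocked at chain node P ∈ conditioning set.
  P7: blocked at chain node P ∈ conditioning set.
  P8: blocked at fork node P ∈ conditioning set.
{P, U} satisfies the backdoor criterion.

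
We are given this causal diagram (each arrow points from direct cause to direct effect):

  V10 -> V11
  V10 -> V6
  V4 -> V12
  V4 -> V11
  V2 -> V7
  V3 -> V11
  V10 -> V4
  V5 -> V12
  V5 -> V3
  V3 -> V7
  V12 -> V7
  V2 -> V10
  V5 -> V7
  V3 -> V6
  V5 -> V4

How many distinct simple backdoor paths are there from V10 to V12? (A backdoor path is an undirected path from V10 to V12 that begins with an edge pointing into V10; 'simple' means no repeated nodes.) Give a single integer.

8

A backdoor path from V10 to V12 is any simple undirected path whose first edge points into V10 (i.e. leaves V10 via a parent).
Parents of V10: {V2}.
Enumerating:
  P1: V10 <- V2 -> V7 <- V5 -> V3 -> V11 <- V4 -> V12
  P2: V10 <- V2 -> V7 <- V5 -> V4 -> V12
  P3: V10 <- V2 -> V7 <- V5 -> V12
  P4: V10 <- V2 -> V7 <- V3 <- V5 -> V4 -> V12
  P5: V10 <- V2 -> V7 <- V3 <- V5 -> V12
  P6: V10 <- V2 -> V7 <- V3 -> V11 <- V4 <- V5 -> V12
  P7: V10 <- V2 -> V7 <- V3 -> V11 <- V4 -> V12
  P8: V10 <- V2 -> V7 <- V12
That exhausts the simple backdoor paths. Count: 8.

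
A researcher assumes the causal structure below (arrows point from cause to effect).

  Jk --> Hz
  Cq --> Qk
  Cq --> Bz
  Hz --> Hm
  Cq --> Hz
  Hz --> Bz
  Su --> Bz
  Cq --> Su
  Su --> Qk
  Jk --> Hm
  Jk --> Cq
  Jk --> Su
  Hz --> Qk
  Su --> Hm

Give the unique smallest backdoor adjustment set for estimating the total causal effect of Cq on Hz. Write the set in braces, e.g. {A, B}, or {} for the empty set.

{Jk}

Variables eligible for adjustment (non-descendants of Cq, excluding Cq and Hz): {Jk}.
Backdoor paths from Cq to Hz:
  P1: Cq <- Jk -> Hz
  P2: Cq <- Jk -> Su -> Bz <- Hz
  P3: Cq <- Jk -> Su -> Hm <- Hz
  P4: Cq <- Jk -> Su -> Qk <- Hz
  P5: Cq <- Jk -> Hm <- Hz
  P6: Cq <- Jk -> Hm <- Su -> Bz <- Hz
  P7: Cq <- Jk -> Hm <- Su -> Qk <- Hz
The empty set is not sufficient: P1 (Cq <- Jk -> Hz) has no collider blocking it and no conditioned non-collider, so it is open.
Try {Jk}:
  P1: blocked at fork node Jk ∈ conditioning set.
  P2: blocked at fork node Jk ∈ conditioning set.
  P3: blocked at fork node Jk ∈ conditioning set.
  P4: blocked at fork node Jk ∈ conditioning set.
  P5: blocked at fork node Jk ∈ conditioning set.
  P6: blocked at fork node Jk ∈ conditioning set.
  P7: blocked at fork node Jk ∈ conditioning set.
{Jk} contains no descendant of Cq and blocks every backdoor path.
{Jk} is the unique smallest valid adjustment set.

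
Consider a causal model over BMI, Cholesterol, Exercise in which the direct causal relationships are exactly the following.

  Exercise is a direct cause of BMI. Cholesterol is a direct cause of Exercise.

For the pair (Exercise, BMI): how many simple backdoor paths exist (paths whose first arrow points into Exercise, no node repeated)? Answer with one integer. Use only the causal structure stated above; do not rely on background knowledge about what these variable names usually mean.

0

A backdoor path from Exercise to BMI is any simple undirected path whose first edge points into Exercise (i.e. leaves Exercise via a parent).
Parents of Exercise: {Cholesterol}.
No simple path from any parent of Exercise reaches BMI without revisiting Exercise, so there are no backdoor paths.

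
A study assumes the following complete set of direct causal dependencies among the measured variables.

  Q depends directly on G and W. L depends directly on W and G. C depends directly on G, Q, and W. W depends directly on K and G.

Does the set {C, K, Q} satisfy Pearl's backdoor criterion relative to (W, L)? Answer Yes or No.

Backdoor paths from W to L (paths whose first edge points into W):
  P1: W <- G -> L
Condition 1 (no descendant of W in the set): FAILS — C and Q are descendants of W.
Condition 2 (every backdoor path blocked by {C, K, Q}):
  P1: open — no interior node is in the conditioning set.
{C, K, Q} does not satisfy the backdoor criterion.

No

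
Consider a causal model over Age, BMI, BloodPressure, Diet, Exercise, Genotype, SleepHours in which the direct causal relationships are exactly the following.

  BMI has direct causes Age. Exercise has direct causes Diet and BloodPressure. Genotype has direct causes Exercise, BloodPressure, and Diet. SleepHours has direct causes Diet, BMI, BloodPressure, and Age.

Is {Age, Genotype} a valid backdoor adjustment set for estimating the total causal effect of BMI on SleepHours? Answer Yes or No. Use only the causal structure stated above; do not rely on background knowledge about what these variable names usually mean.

Backdoor paths from BMI to SleepHours (paths whose first edge points into BMI):
  P1: BMI <- Age -> SleepHours
Condition 1 (no descendant of BMI in the set): holds — descendants of BMI are {SleepHours}; none are in {Age, Genotype}.
Condition 2 (every backdoor path blocked by {Age, Genotype}):
  P1: blocked at fork node Age ∈ conditioning set.
{Age, Genotype} satisfies the backdoor criterion.

Yes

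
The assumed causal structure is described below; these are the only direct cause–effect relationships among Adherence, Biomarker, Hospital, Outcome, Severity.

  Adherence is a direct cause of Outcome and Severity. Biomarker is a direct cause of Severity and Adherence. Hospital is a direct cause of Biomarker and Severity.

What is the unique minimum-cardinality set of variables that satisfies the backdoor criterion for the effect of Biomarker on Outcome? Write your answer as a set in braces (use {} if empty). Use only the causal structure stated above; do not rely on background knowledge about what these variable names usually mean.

Variables eligible for adjustment (non-descendants of Biomarker, excluding Biomarker and Outcome): {Hospital}.
Backdoor paths from Biomarker to Outcome:
  P1: Biomarker <- Hospital -> Severity <- Adherence -> Outcome
Each backdoor path contains an unconditioned collider, so every path is already blocked with the empty conditioning set:
  P1: blocked at collider Severity (neither it nor any descendant is in the conditioning set).
The empty set is therefore the unique smallest valid set.

{}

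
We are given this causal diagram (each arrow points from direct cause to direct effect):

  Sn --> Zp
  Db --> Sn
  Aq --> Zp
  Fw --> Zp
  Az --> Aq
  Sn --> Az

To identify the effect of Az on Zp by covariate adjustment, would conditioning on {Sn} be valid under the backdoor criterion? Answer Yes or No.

Yes

Backdoor paths from Az to Zp (paths whose first edge points into Az):
  P1: Az <- Sn -> Zp
Condition 1 (no descendant of Az in the set): holds — descendants of Az are {Aq, Zp}; none are in {Sn}.
Condition 2 (every backdoor path blocked by {Sn}):
  P1: blocked at fork node Sn ∈ conditioning set.
{Sn} satisfies the backdoor criterion.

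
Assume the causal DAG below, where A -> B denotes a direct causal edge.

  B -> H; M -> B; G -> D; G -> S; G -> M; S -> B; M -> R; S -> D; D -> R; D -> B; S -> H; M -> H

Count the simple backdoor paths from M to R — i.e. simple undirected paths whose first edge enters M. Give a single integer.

A backdoor path from M to R is any simple undirected path whose first edge points into M (i.e. leaves M via a parent).
Parents of M: {G}.
Enumerating:
  P1: M <- G -> S -> D -> R
  P2: M <- G -> S -> B <- D -> R
  P3: M <- G -> S -> H <- B <- D -> R
  P4: M <- G -> D -> R
That exhausts the simple backdoor paths. Count: 4.

4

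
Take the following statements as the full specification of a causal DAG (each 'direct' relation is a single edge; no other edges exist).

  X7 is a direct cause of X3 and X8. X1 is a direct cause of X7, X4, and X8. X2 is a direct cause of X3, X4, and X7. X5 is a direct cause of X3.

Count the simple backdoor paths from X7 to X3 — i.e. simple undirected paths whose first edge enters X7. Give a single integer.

A backdoor path from X7 to X3 is any simple undirected path whose first edge points into X7 (i.e. leaves X7 via a parent).
Parents of X7: {X1, X2}.
Enumerating:
  P1: X7 <- X2 -> X3
  P2: X7 <- X1 -> X4 <- X2 -> X3
That exhausts the simple backdoor paths. Count: 2.

2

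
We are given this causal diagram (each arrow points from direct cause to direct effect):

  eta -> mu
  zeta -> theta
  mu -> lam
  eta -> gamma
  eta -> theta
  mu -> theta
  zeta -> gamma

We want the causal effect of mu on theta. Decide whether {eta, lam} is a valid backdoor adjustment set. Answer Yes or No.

Backdoor paths from mu to theta (paths whose first edge points into mu):
  P1: mu <- eta -> theta
  P2: mu <- eta -> gamma <- zeta -> theta
Condition 1 (no descendant of mu in the set): FAILS — lam is a descendant of mu.
Condition 2 (every backdoor path blocked by {eta, lam}):
  P1: blocked at fork node eta ∈ conditioning set.
  P2: blocked at fork node eta ∈ conditioning set.
{eta, lam} does not satisfy the backdoor criterion.

No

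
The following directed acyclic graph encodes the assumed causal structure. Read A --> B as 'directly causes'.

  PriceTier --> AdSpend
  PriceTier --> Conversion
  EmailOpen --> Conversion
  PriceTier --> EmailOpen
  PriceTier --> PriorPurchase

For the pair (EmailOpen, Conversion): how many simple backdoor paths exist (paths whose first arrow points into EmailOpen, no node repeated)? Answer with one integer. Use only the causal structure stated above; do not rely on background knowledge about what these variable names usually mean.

1

A backdoor path from EmailOpen to Conversion is any simple undirected path whose first edge points into EmailOpen (i.e. leaves EmailOpen via a parent).
Parents of EmailOpen: {PriceTier}.
Enumerating:
  P1: EmailOpen <- PriceTier -> Conversion
That exhausts the simple backdoor paths. Count: 1.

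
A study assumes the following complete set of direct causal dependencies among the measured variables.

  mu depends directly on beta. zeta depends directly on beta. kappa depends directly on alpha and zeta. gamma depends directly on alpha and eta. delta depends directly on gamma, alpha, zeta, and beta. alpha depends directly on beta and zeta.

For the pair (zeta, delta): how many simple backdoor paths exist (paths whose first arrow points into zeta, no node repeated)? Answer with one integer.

A backdoor path from zeta to delta is any simple undirected path whose first edge points into zeta (i.e. leaves zeta via a parent).
Parents of zeta: {beta}.
Enumerating:
  P1: zeta <- beta -> alpha -> gamma -> delta
  P2: zeta <- beta -> alpha -> delta
  P3: zeta <- beta -> delta
That exhausts the simple backdoor paths. Count: 3.

3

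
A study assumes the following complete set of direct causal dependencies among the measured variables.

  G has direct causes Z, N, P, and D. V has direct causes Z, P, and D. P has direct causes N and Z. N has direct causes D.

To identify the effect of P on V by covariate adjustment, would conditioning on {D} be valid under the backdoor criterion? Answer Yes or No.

Backdoor paths from P to V (paths whose first edge points into P):
  P1: P <- Z -> V
  P2: P <- Z -> G <- D -> V
  P3: P <- Z -> G <- N <- D -> V
  P4: P <- N <- D -> V
  P5: P <- N <- D -> G <- Z -> V
  P6: P <- N -> G <- D -> V
  P7: P <- N -> G <- Z -> V
Condition 1 (no descendant of P in the set): holds — descendants of P are {G, V}; none are in {D}.
Condition 2 (every backdoor path blocked by {D}):
  P1: open — no interior node is in the conditioning set.
  P2: blocked at collider G (neither it nor any descendant is in the conditioning set).
  P3: blocked at collider G (neither it nor any descendant is in the conditioning set).
  P4: blocked at fork node D ∈ conditioning set.
  P5: blocked at fork node D ∈ conditioning set.
  P6: blocked at collider G (neither it nor any descendant is in the conditioning set).
  P7: blocked at collider G (neither it nor any descendant is in the conditioning set).
{D} does not satisfy the backdoor criterion.

No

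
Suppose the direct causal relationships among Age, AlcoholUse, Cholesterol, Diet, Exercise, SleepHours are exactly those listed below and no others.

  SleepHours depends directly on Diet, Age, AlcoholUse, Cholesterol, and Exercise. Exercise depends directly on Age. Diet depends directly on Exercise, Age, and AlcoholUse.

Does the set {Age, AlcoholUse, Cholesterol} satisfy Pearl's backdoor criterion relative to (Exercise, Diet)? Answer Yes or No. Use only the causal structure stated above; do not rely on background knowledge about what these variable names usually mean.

Backdoor paths from Exercise to Diet (paths whose first edge points into Exercise):
  P1: Exercise <- Age -> Diet
  P2: Exercise <- Age -> SleepHours <- AlcoholUse -> Diet
  P3: Exercise <- Age -> SleepHours <- Diet
Condition 1 (no descendant of Exercise in the set): holds — descendants of Exercise are {Diet, SleepHours}; none are in {Age, AlcoholUse, Cholesterol}.
Condition 2 (every backdoor path blocked by {Age, AlcoholUse, Cholesterol}):
  P1: blocked at fork node Age ∈ conditioning set.
  P2: blocked at fork node Age ∈ conditioning set.
  P3: blocked at fork node Age ∈ conditioning set.
{Age, AlcoholUse, Cholesterol} satisfies the backdoor criterion.

Yes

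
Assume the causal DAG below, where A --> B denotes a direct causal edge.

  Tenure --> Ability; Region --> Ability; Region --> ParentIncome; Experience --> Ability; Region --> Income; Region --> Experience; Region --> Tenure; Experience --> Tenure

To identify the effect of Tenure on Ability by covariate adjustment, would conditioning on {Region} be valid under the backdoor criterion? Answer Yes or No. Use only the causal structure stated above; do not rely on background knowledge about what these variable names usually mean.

No

Backdoor paths from Tenure to Ability (paths whose first edge points into Tenure):
  P1: Tenure <- Region -> Experience -> Ability
  P2: Tenure <- Region -> Ability
  P3: Tenure <- Experience <- Region -> Ability
  P4: Tenure <- Experience -> Ability
Condition 1 (no descendant of Tenure in the set): holds — descendants of Tenure are {Ability}; none are in {Region}.
Condition 2 (every backdoor path blocked by {Region}):
  P1: blocked at fork node Region ∈ conditioning set.
  P2: blocked at fork node Region ∈ conditioning set.
  P3: blocked at fork node Region ∈ conditioning set.
  P4: open — no interior node is in the conditioning set.
{Region} does not satisfy the backdoor criterion.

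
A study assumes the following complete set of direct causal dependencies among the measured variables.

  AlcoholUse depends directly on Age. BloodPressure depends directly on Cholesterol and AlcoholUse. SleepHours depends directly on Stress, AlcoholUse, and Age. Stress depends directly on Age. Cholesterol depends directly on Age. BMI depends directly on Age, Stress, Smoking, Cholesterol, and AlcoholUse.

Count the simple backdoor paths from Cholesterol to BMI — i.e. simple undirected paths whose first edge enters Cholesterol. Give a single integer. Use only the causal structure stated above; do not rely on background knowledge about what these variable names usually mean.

A backdoor path from Cholesterol to BMI is any simple undirected path whose first edge points into Cholesterol (i.e. leaves Cholesterol via a parent).
Parents of Cholesterol: {Age}.
Enumerating:
  P1: Cholesterol <- Age -> Stress -> SleepHours <- AlcoholUse -> BMI
  P2: Cholesterol <- Age -> Stress -> BMI
  P3: Cholesterol <- Age -> AlcoholUse -> SleepHours <- Stress -> BMI
  P4: Cholesterol <- Age -> AlcoholUse -> BMI
  P5: Cholesterol <- Age -> SleepHours <- Stress -> BMI
  P6: Cholesterol <- Age -> SleepHours <- AlcoholUse -> BMI
  P7: Cholesterol <- Age -> BMI
That exhausts the simple backdoor paths. Count: 7.

7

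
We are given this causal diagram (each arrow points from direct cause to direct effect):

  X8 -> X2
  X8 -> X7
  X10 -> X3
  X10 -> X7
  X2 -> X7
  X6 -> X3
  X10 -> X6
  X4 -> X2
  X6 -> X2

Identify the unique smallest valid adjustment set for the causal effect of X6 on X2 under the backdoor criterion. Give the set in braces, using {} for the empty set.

{}

Variables eligible for adjustment (non-descendants of X6, excluding X6 and X2): {X10, X4, X8}.
Backdoor paths from X6 to X2:
  P1: X6 <- X10 -> X7 <- X8 -> X2
  P2: X6 <- X10 -> X7 <- X2
Each backdoor path contains an unconditioned collider, so every path is already blocked with the empty conditioning set:
  P1: blocked at collider X7 (neither it nor any descendant is in the conditioning set).
  P2: blocked at collider X7 (neither it nor any descendant is in the conditioning set).
The empty set is therefore the unique smallest valid set.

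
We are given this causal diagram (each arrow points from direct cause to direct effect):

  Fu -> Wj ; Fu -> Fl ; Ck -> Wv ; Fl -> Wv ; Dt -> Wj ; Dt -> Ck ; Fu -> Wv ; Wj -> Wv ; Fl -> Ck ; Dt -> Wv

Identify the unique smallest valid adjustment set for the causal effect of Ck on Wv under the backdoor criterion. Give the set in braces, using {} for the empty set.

Variables eligible for adjustment (non-descendants of Ck, excluding Ck and Wv): {Dt, Fl, Fu, Wj}.
Backdoor paths from Ck to Wv:
  P1: Ck <- Dt -> Wj <- Fu -> Fl -> Wv
  P2: Ck <- Dt -> Wj <- Fu -> Wv
  P3: Ck <- Dt -> Wj -> Wv
  P4: Ck <- Dt -> Wv
  P5: Ck <- Fl <- Fu -> Wj <- Dt -> Wv
  P6: Ck <- Fl <- Fu -> Wj -> Wv
  P7: Ck <- Fl <- Fu -> Wv
  P8: Ck <- Fl -> Wv
The empty set is not sufficient: P3 (Ck <- Dt -> Wj -> Wv) has no collider blocking it and no conditioned non-collider, so it is open.
Try {Dt, Fl}:
  P1: blocked at fork node Dt ∈ conditioning set.
  P2: blocked at fork node Dt ∈ conditioning set.
  P3: blocked at fork node Dt ∈ conditioning set.
  P4: blocked at fork node Dt ∈ conditioning set.
  P5: blocked at chain node Fl ∈ conditioning set.
  P6: blocked at chain node Fl ∈ conditioning set.
  P7: blocked at chain node Fl ∈ conditioning set.
  P8: blocked at fork node Fl ∈ conditioning set.
{Dt, Fl} contains no descendant of Ck and blocks every backdoor path.
Every element of {Dt, Fl} is needed (dropping Dt leaves P3 open; dropping Fl leaves P6 open), so no proper subset is valid.
Among all size-2 subsets of the eligible variables, only {Dt, Fl} blocks every backdoor path, so it is the unique smallest valid adjustment set.

{Dt, Fl}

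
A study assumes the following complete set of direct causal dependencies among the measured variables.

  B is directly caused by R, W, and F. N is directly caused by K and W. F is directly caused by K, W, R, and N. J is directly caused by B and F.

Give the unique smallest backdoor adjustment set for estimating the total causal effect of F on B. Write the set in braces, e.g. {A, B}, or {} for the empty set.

{R, W}

Variables eligible for adjustment (non-descendants of F, excluding F and B): {K, N, R, W}.
Backdoor paths from F to B:
  P1: F <- W -> B
  P2: F <- K -> N <- W -> B
  P3: F <- R -> B
  P4: F <- N <- W -> B
The empty set is not sufficient: P1 (F <- W -> B) has no collider blocking it and no conditioned non-collider, so it is open.
Try {R, W}:
  P1: blocked at fork node W ∈ conditioning set.
  P2: blocked at collider N (neither it nor any descendant is in the conditioning set).
  P3: blocked at fork node R ∈ conditioning set.
  P4: blocked at fork node W ∈ conditioning set.
{R, W} contains no descendant of F and blocks every backdoor path.
Every element of {R, W} is needed (dropping R leaves P3 open; dropping W leaves P1 open), so no proper subset is valid.
Among all size-2 subsets of the eligible variables, only {R, W} blocks every backdoor path, so it is the unique smallest valid adjustment set.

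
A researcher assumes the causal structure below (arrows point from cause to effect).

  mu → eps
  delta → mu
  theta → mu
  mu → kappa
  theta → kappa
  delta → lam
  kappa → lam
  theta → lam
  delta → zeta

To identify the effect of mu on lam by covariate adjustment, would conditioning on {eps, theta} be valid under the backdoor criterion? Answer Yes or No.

No

Backdoor paths from mu to lam (paths whose first edge points into mu):
  P1: mu <- delta -> lam
  P2: mu <- theta -> kappa -> lam
  P3: mu <- theta -> lam
Condition 1 (no descendant of mu in the set): FAILS — eps is a descendant of mu.
Condition 2 (every backdoor path blocked by {eps, theta}):
  P1: open — no interior node is in the conditioning set.
  P2: blocked at fork node theta ∈ conditioning set.
  P3: blocked at fork node theta ∈ conditioning set.
{eps, theta} does not satisfy the backdoor criterion.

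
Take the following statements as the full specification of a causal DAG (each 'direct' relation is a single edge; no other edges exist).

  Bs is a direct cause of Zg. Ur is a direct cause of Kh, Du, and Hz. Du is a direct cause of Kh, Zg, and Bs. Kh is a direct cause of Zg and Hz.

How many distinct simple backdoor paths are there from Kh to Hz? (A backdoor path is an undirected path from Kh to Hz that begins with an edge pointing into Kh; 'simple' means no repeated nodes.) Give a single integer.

2

A backdoor path from Kh to Hz is any simple undirected path whose first edge points into Kh (i.e. leaves Kh via a parent).
Parents of Kh: {Du, Ur}.
Enumerating:
  P1: Kh <- Ur -> Hz
  P2: Kh <- Du <- Ur -> Hz
That exhausts the simple backdoor paths. Count: 2.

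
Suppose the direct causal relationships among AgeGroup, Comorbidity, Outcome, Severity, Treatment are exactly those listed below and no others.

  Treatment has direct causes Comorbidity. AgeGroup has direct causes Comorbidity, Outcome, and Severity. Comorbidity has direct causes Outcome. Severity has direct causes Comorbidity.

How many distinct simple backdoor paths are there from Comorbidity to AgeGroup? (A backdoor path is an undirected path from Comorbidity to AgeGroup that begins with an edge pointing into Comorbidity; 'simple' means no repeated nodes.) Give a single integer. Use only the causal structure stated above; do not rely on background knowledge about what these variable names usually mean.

1

A backdoor path from Comorbidity to AgeGroup is any simple undirected path whose first edge points into Comorbidity (i.e. leaves Comorbidity via a parent).
Parents of Comorbidity: {Outcome}.
Enumerating:
  P1: Comorbidity <- Outcome -> AgeGroup
That exhausts the simple backdoor paths. Count: 1.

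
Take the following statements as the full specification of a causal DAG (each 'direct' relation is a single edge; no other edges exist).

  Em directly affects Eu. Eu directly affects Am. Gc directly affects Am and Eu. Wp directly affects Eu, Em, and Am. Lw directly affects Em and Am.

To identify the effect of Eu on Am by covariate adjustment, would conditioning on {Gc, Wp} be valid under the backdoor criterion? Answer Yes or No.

Backdoor paths from Eu to Am (paths whose first edge points into Eu):
  P1: Eu <- Wp -> Em <- Lw -> Am
  P2: Eu <- Wp -> Am
  P3: Eu <- Gc -> Am
  P4: Eu <- Em <- Wp -> Am
  P5: Eu <- Em <- Lw -> Am
Condition 1 (no descendant of Eu in the set): holds — descendants of Eu are {Am}; none are in {Gc, Wp}.
Condition 2 (every backdoor path blocked by {Gc, Wp}):
  P1: blocked at fork node Wp ∈ conditioning set.
  P2: blocked at fork node Wp ∈ conditioning set.
  P3: blocked at fork node Gc ∈ conditioning set.
  P4: blocked at fork node Wp ∈ conditioning set.
  P5: open — no interior node is in the conditioning set.
{Gc, Wp} does not satisfy the backdoor criterion.

No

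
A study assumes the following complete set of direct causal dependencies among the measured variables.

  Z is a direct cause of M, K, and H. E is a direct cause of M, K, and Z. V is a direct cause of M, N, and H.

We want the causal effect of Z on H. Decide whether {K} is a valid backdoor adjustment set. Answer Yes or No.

No

Backdoor paths from Z to H (paths whose first edge points into Z):
  P1: Z <- E -> M <- V -> H
Condition 1 (no descendant of Z in the set): FAILS — K is a descendant of Z.
Condition 2 (every backdoor path blocked by {K}):
  P1: blocked at collider M (neither it nor any descendant is in the conditioning set).
{K} does not satisfy the backdoor criterion.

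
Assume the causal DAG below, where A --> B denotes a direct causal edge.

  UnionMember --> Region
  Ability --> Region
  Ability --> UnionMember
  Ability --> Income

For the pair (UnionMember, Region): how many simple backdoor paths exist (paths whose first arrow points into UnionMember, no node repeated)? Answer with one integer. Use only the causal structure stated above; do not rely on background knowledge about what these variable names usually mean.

1

A backdoor path from UnionMember to Region is any simple undirected path whose first edge points into UnionMember (i.e. leaves UnionMember via a parent).
Parents of UnionMember: {Ability}.
Enumerating:
  P1: UnionMember <- Ability -> Region
That exhausts the simple backdoor paths. Count: 1.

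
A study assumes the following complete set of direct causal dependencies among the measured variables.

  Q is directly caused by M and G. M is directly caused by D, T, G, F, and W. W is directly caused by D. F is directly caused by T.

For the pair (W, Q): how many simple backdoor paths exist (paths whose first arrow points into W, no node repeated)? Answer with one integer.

2

A backdoor path from W to Q is any simple undirected path whose first edge points into W (i.e. leaves W via a parent).
Parents of W: {D}.
Enumerating:
  P1: W <- D -> M <- G -> Q
  P2: W <- D -> M -> Q
That exhausts the simple backdoor paths. Count: 2.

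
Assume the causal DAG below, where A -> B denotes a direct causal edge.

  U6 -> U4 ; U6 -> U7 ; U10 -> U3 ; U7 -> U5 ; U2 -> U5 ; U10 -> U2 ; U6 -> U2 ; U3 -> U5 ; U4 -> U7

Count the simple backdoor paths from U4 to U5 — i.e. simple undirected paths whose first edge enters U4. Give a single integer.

A backdoor path from U4 to U5 is any simple undirected path whose first edge points into U4 (i.e. leaves U4 via a parent).
Parents of U4: {U6}.
Enumerating:
  P1: U4 <- U6 -> U2 <- U10 -> U3 -> U5
  P2: U4 <- U6 -> U2 -> U5
  P3: U4 <- U6 -> U7 -> U5
That exhausts the simple backdoor paths. Count: 3.

3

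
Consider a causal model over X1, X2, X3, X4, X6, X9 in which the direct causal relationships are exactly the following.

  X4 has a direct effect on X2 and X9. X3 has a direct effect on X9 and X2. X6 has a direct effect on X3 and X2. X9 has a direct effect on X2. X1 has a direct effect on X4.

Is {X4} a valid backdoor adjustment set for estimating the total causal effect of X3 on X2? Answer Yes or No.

Backdoor paths from X3 to X2 (paths whose first edge points into X3):
  P1: X3 <- X6 -> X2
Condition 1 (no descendant of X3 in the set): holds — descendants of X3 are {X2, X9}; none are in {X4}.
Condition 2 (every backdoor path blocked by {X4}):
  P1: open — no interior node is in the conditioning set.
{X4} does not satisfy the backdoor criterion.

No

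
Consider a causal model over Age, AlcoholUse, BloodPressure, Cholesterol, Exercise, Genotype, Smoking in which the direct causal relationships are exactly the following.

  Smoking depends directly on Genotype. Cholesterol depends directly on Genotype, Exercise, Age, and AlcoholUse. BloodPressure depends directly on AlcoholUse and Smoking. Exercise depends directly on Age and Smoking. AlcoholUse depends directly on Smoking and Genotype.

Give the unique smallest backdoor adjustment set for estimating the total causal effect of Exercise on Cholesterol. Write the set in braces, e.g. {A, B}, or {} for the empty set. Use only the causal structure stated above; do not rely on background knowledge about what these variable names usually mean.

{Age, Smoking}

Variables eligible for adjustment (non-descendants of Exercise, excluding Exercise and Cholesterol): {Age, AlcoholUse, BloodPressure, Genotype, Smoking}.
Backdoor paths from Exercise to Cholesterol:
  P1: Exercise <- Smoking <- Genotype -> AlcoholUse -> Cholesterol
  P2: Exercise <- Smoking <- Genotype -> Cholesterol
  P3: Exercise <- Smoking -> AlcoholUse <- Genotype -> Cholesterol
  P4: Exercise <- Smoking -> AlcoholUse -> Cholesterol
  P5: Exercise <- Smoking -> BloodPressure <- AlcoholUse <- Genotype -> Cholesterol
  P6: Exercise <- Smoking -> BloodPressure <- AlcoholUse -> Cholesterol
  P7: Exercise <- Age -> Cholesterol
The empty set is not sufficient: P1 (Exercise <- Smoking <- Genotype -> AlcoholUse -> Cholesterol) has no collider blocking it and no conditioned non-collider, so it is open.
Try {Age, Smoking}:
  P1: blocked at chain node Smoking ∈ conditioning set.
  P2: blocked at chain node Smoking ∈ conditioning set.
  P3: blocked at fork node Smoking ∈ conditioning set.
  P4: blocked at fork node Smoking ∈ conditioning set.
  P5: blocked at fork node Smoking ∈ conditioning set.
  P6: blocked at fork node Smoking ∈ conditioning set.
  P7: blocked at fork node Age ∈ conditioning set.
{Age, Smoking} contains no descendant of Exercise and blocks every backdoor path.
Every element of {Age, Smoking} is needed (dropping Age leaves P7 open; dropping Smoking leaves P1 open), so no proper subset is valid.
Among all size-2 subsets of the eligible variables, only {Age, Smoking} blocks every backdoor path, so it is the unique smallest valid adjustment set.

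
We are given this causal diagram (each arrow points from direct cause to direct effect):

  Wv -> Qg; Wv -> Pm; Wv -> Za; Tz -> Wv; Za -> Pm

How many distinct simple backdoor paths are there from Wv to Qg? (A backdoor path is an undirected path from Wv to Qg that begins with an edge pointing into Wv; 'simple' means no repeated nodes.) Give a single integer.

A backdoor path from Wv to Qg is any simple undirected path whose first edge points into Wv (i.e. leaves Wv via a parent).
Parents of Wv: {Tz}.
No simple path from any parent of Wv reaches Qg without revisiting Wv, so there are no backdoor paths.

0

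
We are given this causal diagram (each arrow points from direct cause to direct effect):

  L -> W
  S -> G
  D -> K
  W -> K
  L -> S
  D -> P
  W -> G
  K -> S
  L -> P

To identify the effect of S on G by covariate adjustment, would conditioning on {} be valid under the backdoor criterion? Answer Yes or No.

Backdoor paths from S to G (paths whose first edge points into S):
  P1: S <- L -> W -> G
  P2: S <- L -> P <- D -> K <- W -> G
  P3: S <- K <- W -> G
  P4: S <- K <- D -> P <- L -> W -> G
Condition 1 (no descendant of S in the set): holds — descendants of S are {G}; none are in {}.
Condition 2 (every backdoor path blocked by {}):
  P1: open — no interior node is in the conditioning set.
  P2: blocked at collider P (neither it nor any descendant is in the conditioning set).
  P3: open — no interior node is in the conditioning set.
  P4: blocked at collider P (neither it nor any descendant is in the conditioning set).
{} does not satisfy the backdoor criterion.

No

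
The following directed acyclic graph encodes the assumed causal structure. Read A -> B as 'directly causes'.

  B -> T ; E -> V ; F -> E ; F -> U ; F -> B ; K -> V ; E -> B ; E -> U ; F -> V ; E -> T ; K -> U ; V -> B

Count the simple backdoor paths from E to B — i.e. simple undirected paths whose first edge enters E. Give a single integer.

A backdoor path from E to B is any simple undirected path whose first edge points into E (i.e. leaves E via a parent).
Parents of E: {F}.
Enumerating:
  P1: E <- F -> V -> B
  P2: E <- F -> U <- K -> V -> B
  P3: E <- F -> B
That exhausts the simple backdoor paths. Count: 3.

3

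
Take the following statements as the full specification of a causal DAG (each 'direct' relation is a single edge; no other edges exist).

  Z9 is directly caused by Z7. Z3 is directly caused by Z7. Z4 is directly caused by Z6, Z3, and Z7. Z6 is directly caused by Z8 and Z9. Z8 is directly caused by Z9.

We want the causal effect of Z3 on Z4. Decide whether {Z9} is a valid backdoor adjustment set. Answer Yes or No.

Backdoor paths from Z3 to Z4 (paths whose first edge points into Z3):
  P1: Z3 <- Z7 -> Z9 -> Z8 -> Z6 -> Z4
  P2: Z3 <- Z7 -> Z9 -> Z6 -> Z4
  P3: Z3 <- Z7 -> Z4
Condition 1 (no descendant of Z3 in the set): holds — descendants of Z3 are {Z4}; none are in {Z9}.
Condition 2 (every backdoor path blocked by {Z9}):
  P1: blocked at chain node Z9 ∈ conditioning set.
  P2: blocked at chain node Z9 ∈ conditioning set.
  P3: open — no interior node is in the conditioning set.
{Z9} does not satisfy the backdoor criterion.

No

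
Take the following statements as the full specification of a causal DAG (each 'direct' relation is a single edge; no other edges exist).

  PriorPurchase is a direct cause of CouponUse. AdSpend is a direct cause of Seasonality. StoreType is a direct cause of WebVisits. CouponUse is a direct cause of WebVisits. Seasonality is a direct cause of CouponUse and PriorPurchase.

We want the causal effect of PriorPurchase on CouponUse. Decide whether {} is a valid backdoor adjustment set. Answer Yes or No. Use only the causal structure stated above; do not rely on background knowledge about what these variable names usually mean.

No

Backdoor paths from PriorPurchase to CouponUse (paths whose first edge points into PriorPurchase):
  P1: PriorPurchase <- Seasonality -> CouponUse
Condition 1 (no descendant of PriorPurchase in the set): holds — descendants of PriorPurchase are {CouponUse, WebVisits}; none are in {}.
Condition 2 (every backdoor path blocked by {}):
  P1: open — no interior node is in the conditioning set.
{} does not satisfy the backdoor criterion.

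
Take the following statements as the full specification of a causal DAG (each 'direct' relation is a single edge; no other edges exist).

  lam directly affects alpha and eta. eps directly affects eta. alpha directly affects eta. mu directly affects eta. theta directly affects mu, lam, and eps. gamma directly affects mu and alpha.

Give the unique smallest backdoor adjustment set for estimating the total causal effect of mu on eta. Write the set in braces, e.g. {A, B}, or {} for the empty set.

{gamma, theta}

Variables eligible for adjustment (non-descendants of mu, excluding mu and eta): {alpha, eps, gamma, lam, theta}.
Backdoor paths from mu to eta:
  P1: mu <- theta -> lam -> alpha -> eta
  P2: mu <- theta -> lam -> eta
  P3: mu <- theta -> eps -> eta
  P4: mu <- gamma -> alpha <- lam <- theta -> eps -> eta
  P5: mu <- gamma -> alpha <- lam -> eta
  P6: mu <- gamma -> alpha -> eta
The empty set is not sufficient: P1 (mu <- theta -> lam -> alpha -> eta) has no collider blocking it and no conditioned non-collider, so it is open.
Try {gamma, theta}:
  P1: blocked at fork node theta ∈ conditioning set.
  P2: blocked at fork node theta ∈ conditioning set.
  P3: blocked at fork node theta ∈ conditioning set.
  P4: blocked at fork node gamma ∈ conditioning set.
  P5: blocked at fork node gamma ∈ conditioning set.
  P6: blocked at fork node gamma ∈ conditioning set.
{gamma, theta} contains no descendant of mu and blocks every backdoor path.
Every element of {gamma, theta} is needed (dropping gamma leaves P6 open; dropping theta leaves P1 open), so no proper subset is valid.
Among all size-2 subsets of the eligible variables, only {gamma, theta} blocks every backdoor path, so it is the unique smallest valid adjustment set.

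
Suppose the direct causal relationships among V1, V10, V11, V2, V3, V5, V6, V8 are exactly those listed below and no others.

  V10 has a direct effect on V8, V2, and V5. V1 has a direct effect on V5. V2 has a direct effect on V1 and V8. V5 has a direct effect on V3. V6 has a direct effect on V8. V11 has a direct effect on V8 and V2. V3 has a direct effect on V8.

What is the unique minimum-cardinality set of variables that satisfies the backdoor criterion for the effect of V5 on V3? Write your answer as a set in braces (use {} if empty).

{}

Variables eligible for adjustment (non-descendants of V5, excluding V5 and V3): {V1, V10, V11, V2, V6}.
Backdoor paths from V5 to V3:
  P1: V5 <- V10 -> V2 <- V11 -> V8 <- V3
  P2: V5 <- V10 -> V2 -> V8 <- V3
  P3: V5 <- V10 -> V8 <- V3
  P4: V5 <- V1 <- V2 <- V10 -> V8 <- V3
  P5: V5 <- V1 <- V2 <- V11 -> V8 <- V3
  P6: V5 <- V1 <- V2 -> V8 <- V3
Each backdoor path contains an unconditioned collider, so every path is already blocked with the empty conditioning set:
  P1: blocked at collider V2 (neither it nor any descendant is in the conditioning set).
  P2: blocked at collider V8 (neither it nor any descendant is in the conditioning set).
  P3: blocked at collider V8 (neither it nor any descendant is in the conditioning set).
  P4: blocked at collider V8 (neither it nor any descendant is in the conditioning set).
  P5: blocked at collider V8 (neither it nor any descendant is in the conditioning set).
  P6: blocked at collider V8 (neither it nor any descendant is in the conditioning set).
The empty set is therefore the unique smallest valid set.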